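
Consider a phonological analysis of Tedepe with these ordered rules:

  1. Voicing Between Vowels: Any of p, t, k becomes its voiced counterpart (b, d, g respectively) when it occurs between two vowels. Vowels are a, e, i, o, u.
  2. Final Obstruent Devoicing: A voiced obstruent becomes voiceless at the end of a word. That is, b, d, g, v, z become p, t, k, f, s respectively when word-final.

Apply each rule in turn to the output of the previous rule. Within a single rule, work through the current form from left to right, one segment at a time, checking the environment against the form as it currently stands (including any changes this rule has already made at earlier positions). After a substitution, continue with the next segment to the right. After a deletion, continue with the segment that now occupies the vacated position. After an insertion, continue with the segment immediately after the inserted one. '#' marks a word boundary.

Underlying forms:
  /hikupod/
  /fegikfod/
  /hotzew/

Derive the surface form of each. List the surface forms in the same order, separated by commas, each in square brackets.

/hikupod/:
  1 Voicing Between Vowels: [hikupod] → [higubod]
  2 Final Obstruent Devoicing: [higubod] → [higubot]
/fegikfod/:
  1 Voicing Between Vowels: no change — [fegikfod]
  2 Final Obstruent Devoicing: [fegikfod] → [fegikfot]
/hotzew/:
  1 Voicing Between Vowels: no change — [hotzew]
  2 Final Obstruent Devoicing: no change — [hotzew]

[higubot], [fegikfot], [hotzew]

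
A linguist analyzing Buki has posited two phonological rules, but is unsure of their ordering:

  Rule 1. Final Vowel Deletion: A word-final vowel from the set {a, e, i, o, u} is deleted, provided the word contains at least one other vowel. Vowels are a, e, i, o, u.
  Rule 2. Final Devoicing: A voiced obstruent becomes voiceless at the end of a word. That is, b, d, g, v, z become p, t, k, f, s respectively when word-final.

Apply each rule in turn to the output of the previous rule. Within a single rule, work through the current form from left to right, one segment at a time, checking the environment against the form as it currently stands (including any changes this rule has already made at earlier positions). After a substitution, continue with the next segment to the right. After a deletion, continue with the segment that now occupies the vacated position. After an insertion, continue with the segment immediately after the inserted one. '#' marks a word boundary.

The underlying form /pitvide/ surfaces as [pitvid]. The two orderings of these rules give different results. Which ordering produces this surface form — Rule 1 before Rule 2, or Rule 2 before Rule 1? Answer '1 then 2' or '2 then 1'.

2 then 1

Order 1 then 2:
  1 Final Vowel Deletion: [pitvide] → [pitvid]
  2 Final Devoicing: [pitvid] → [pitvit]
  result: [pitvit]
Order 2 then 1:
  2 Final Devoicing: no change — [pitvide]
  1 Final Vowel Deletion: [pitvide] → [pitvid]
  result: [pitvid]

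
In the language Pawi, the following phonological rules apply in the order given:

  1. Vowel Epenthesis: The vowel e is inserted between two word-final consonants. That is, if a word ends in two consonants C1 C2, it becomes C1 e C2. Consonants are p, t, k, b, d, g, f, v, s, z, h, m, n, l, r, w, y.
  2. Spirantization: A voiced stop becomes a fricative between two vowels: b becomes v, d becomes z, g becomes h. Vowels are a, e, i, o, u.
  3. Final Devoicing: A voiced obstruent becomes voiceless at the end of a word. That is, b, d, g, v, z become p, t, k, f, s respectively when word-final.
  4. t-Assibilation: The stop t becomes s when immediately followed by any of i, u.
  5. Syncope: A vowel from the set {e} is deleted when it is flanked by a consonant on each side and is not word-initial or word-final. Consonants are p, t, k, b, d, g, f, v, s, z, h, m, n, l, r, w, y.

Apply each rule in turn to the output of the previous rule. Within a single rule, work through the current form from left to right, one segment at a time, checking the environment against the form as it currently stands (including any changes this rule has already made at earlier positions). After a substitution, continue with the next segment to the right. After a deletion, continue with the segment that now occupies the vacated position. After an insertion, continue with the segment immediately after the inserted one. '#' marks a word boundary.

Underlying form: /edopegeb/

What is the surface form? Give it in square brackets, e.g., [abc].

1 Vowel Epenthesis: no change — [edopegeb]
2 Spirantization: [edopegeb] → [ezopeheb]
3 Final Devoicing: [ezopeheb] → [ezopehep]
4 t-Assibilation: no change — [ezopehep]
5 Syncope: [ezopehep] → [ezophp]

[ezophp]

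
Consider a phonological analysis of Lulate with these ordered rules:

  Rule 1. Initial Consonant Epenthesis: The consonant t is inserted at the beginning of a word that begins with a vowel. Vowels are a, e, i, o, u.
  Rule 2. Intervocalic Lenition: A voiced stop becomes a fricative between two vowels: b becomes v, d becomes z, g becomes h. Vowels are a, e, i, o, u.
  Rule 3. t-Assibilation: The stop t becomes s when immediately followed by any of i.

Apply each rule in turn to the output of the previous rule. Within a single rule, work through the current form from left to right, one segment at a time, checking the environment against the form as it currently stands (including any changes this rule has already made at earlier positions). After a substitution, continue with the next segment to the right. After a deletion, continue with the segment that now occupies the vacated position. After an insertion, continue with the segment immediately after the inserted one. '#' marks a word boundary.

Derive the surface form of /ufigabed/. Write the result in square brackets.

Rule 1 Initial Consonant Epenthesis: [ufigabed] → [tufigabed]
Rule 2 Intervocalic Lenition: [tufigabed] → [tufihaved]
Rule 3 t-Assibilation: no change — [tufihaved]

[tufihaved]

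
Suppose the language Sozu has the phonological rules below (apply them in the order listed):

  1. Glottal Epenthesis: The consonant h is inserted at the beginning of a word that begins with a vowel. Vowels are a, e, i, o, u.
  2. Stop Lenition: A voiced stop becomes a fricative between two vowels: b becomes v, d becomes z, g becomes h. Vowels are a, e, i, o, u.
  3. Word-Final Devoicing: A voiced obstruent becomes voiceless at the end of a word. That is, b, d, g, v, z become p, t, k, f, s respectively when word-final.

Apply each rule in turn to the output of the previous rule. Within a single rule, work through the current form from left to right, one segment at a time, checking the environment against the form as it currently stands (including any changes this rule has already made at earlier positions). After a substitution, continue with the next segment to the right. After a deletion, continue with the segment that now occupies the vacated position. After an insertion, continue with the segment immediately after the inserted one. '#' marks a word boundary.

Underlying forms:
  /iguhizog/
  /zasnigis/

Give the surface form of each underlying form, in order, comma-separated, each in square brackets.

[hihuhizok], [zasnihis]

/iguhizog/:
  1 Glottal Epenthesis: [iguhizog] → [higuhizog]
  2 Stop Lenition: [higuhizog] → [hihuhizog]
  3 Word-Final Devoicing: [hihuhizog] → [hihuhizok]
/zasnigis/:
  1 Glottal Epenthesis: no change — [zasnigis]
  2 Stop Lenition: [zasnigis] → [zasnihis]
  3 Word-Final Devoicing: no change — [zasnihis]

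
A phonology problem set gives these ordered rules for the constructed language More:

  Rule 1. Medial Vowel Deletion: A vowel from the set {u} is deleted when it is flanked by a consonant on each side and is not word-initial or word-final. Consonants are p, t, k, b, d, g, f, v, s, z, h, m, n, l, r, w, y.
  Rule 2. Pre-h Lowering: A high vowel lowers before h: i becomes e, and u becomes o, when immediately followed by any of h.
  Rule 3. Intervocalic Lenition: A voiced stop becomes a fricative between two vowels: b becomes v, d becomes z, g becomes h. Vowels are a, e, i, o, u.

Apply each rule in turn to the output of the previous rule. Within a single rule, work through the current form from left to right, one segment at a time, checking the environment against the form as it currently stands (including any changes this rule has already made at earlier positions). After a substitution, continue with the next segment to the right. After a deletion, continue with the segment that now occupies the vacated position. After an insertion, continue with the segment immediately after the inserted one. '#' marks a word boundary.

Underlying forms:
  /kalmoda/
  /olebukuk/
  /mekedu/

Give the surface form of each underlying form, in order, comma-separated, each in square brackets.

[kalmoza], [olebkk], [mekezu]

/kalmoda/:
  Rule 1 Medial Vowel Deletion: no change — [kalmoda]
  Rule 2 Pre-h Lowering: no change — [kalmoda]
  Rule 3 Intervocalic Lenition: [kalmoda] → [kalmoza]
/olebukuk/:
  Rule 1 Medial Vowel Deletion: [olebukuk] → [olebkk]
  Rule 2 Pre-h Lowering: no change — [olebkk]
  Rule 3 Intervocalic Lenition: no change — [olebkk]
/mekedu/:
  Rule 1 Medial Vowel Deletion: no change — [mekedu]
  Rule 2 Pre-h Lowering: no change — [mekedu]
  Rule 3 Intervocalic Lenition: [mekedu] → [mekezu]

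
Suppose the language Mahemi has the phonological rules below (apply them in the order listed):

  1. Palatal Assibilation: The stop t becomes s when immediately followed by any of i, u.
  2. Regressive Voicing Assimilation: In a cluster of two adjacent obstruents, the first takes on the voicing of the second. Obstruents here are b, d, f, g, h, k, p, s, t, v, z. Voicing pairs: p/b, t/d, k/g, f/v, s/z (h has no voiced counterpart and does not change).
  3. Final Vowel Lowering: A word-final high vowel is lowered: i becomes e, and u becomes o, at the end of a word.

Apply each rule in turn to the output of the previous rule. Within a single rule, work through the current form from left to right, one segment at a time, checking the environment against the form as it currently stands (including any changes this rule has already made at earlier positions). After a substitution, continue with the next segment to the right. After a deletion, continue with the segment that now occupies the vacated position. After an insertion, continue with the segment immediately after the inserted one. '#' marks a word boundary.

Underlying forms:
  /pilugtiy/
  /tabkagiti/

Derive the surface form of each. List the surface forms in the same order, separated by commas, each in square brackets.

/pilugtiy/:
  1 Palatal Assibilation: [pilugtiy] → [pilugsiy]
  2 Regressive Voicing Assimilation: [pilugsiy] → [piluksiy]
  3 Final Vowel Lowering: no change — [piluksiy]
/tabkagiti/:
  1 Palatal Assibilation: [tabkagiti] → [tabkagisi]
  2 Regressive Voicing Assimilation: [tabkagisi] → [tapkagisi]
  3 Final Vowel Lowering: [tapkagisi] → [tapkagise]

[piluksiy], [tapkagise]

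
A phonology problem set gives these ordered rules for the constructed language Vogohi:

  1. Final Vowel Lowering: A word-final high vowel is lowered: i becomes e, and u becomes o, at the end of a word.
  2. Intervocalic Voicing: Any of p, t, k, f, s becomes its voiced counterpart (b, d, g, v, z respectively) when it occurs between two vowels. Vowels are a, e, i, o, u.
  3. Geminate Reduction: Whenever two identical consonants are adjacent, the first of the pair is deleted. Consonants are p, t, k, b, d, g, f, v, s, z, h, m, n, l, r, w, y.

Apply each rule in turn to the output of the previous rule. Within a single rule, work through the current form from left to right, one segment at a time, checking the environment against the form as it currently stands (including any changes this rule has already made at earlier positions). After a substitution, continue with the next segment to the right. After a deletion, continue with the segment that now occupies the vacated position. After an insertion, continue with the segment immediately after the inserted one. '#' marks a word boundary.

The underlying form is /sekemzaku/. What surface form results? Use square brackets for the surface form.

[segemzago]

1 Final Vowel Lowering: [sekemzaku] → [sekemzako]
2 Intervocalic Voicing: [sekemzako] → [segemzago]
3 Geminate Reduction: no change — [segemzago]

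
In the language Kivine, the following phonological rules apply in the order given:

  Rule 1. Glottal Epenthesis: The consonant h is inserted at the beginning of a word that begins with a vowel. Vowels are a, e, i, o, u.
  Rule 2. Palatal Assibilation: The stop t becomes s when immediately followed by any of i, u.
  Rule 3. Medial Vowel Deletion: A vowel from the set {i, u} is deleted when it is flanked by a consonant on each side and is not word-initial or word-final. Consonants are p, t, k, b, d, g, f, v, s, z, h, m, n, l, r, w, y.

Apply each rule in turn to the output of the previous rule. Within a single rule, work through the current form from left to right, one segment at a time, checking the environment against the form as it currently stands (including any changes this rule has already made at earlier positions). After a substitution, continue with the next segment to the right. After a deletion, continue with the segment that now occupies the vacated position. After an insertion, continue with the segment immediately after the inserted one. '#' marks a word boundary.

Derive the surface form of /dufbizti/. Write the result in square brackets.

Rule 1 Glottal Epenthesis: no change — [dufbizti]
Rule 2 Palatal Assibilation: [dufbizti] → [dufbizsi]
Rule 3 Medial Vowel Deletion: [dufbizsi] → [dfbzsi]

[dfbzsi]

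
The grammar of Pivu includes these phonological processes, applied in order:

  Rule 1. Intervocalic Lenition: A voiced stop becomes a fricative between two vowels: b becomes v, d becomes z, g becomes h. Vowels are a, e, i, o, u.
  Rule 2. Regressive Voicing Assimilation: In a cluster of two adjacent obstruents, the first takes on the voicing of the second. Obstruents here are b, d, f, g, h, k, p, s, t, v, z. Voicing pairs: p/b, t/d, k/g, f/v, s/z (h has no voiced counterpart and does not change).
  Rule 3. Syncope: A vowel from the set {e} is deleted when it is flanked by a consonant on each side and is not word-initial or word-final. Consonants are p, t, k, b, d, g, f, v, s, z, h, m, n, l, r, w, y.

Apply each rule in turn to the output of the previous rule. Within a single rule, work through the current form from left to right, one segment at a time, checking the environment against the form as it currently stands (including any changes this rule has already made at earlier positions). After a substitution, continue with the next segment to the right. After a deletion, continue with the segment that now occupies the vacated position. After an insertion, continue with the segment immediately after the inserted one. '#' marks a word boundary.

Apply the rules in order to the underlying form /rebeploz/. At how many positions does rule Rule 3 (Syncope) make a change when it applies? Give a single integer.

2

Rule 1 Intervocalic Lenition: [rebeploz] → [reveploz]
Rule 2 Regressive Voicing Assimilation: no change — [reveploz]
Rule 3 Syncope: [reveploz] → [rvploz]
Rule Rule 3 changed 2 position(s).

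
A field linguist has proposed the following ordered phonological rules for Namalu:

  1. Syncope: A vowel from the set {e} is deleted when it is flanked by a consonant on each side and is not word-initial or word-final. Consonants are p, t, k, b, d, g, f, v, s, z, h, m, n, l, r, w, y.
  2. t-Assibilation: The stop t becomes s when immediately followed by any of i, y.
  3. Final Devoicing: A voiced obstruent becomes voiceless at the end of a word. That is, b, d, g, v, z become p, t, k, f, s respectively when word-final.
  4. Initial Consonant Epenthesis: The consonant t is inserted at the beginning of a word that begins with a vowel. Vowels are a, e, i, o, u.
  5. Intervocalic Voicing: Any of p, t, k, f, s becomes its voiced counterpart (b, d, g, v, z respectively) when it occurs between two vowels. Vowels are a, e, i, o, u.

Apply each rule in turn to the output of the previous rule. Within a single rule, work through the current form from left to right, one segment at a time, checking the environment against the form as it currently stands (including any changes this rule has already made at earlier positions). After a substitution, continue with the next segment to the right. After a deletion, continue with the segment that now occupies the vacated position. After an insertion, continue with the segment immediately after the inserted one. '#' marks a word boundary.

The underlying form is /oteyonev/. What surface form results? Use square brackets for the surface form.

1 Syncope: [oteyonev] → [otyonv]
2 t-Assibilation: [otyonv] → [osyonv]
3 Final Devoicing: [osyonv] → [osyonf]
4 Initial Consonant Epenthesis: [osyonf] → [tosyonf]
5 Intervocalic Voicing: no change — [tosyonf]

[tosyonf]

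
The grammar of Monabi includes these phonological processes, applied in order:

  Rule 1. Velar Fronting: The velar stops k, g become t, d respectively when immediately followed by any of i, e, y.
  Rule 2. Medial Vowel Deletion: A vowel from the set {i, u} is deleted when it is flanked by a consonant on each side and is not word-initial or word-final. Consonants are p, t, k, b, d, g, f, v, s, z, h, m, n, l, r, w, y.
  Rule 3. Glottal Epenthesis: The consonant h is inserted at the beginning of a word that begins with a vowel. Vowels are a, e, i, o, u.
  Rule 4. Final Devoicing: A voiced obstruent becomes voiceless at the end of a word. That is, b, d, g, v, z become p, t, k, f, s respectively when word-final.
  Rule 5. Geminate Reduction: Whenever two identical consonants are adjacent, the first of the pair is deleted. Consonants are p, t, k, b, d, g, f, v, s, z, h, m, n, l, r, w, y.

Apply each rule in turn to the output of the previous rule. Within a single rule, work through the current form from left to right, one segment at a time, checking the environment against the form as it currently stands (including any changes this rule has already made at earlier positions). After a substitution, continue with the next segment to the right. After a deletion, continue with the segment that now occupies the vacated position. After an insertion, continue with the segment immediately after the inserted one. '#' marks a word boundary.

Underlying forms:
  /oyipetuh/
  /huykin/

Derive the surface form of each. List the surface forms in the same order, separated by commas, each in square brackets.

[hoypeth], [hytn]

/oyipetuh/:
  Rule 1 Velar Fronting: no change — [oyipetuh]
  Rule 2 Medial Vowel Deletion: [oyipetuh] → [oypeth]
  Rule 3 Glottal Epenthesis: [oypeth] → [hoypeth]
  Rule 4 Final Devoicing: no change — [hoypeth]
  Rule 5 Geminate Reduction: no change — [hoypeth]
/huykin/:
  Rule 1 Velar Fronting: [huykin] → [huytin]
  Rule 2 Medial Vowel Deletion: [huytin] → [hytn]
  Rule 3 Glottal Epenthesis: no change — [hytn]
  Rule 4 Final Devoicing: no change — [hytn]
  Rule 5 Geminate Reduction: no change — [hytn]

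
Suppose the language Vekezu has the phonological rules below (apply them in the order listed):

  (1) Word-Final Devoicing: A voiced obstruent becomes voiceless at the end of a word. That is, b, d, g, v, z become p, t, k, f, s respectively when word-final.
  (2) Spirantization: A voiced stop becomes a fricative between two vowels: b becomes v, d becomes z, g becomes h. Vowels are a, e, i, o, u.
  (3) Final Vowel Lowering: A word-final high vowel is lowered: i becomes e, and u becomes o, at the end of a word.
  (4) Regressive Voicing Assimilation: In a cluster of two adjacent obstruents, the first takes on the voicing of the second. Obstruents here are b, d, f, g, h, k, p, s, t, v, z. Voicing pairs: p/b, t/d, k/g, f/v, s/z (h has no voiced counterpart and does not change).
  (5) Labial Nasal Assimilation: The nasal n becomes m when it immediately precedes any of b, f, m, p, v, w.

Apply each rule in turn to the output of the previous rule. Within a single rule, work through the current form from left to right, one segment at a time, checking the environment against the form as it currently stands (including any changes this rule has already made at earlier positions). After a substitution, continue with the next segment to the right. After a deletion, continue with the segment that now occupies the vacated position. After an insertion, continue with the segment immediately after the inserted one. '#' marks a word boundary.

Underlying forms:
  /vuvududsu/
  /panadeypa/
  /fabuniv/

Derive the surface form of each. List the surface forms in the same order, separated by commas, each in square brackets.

[vuvuzutso], [panazeypa], [favunif]

/vuvududsu/:
  (1) Word-Final Devoicing: no change — [vuvududsu]
  (2) Spirantization: [vuvududsu] → [vuvuzudsu]
  (3) Final Vowel Lowering: [vuvuzudsu] → [vuvuzudso]
  (4) Regressive Voicing Assimilation: [vuvuzudso] → [vuvuzutso]
  (5) Labial Nasal Assimilation: no change — [vuvuzutso]
/panadeypa/:
  (1) Word-Final Devoicing: no change — [panadeypa]
  (2) Spirantization: [panadeypa] → [panazeypa]
  (3) Final Vowel Lowering: no change — [panazeypa]
  (4) Regressive Voicing Assimilation: no change — [panazeypa]
  (5) Labial Nasal Assimilation: no change — [panazeypa]
/fabuniv/:
  (1) Word-Final Devoicing: [fabuniv] → [fabunif]
  (2) Spirantization: [fabunif] → [favunif]
  (3) Final Vowel Lowering: no change — [favunif]
  (4) Regressive Voicing Assimilation: no change — [favunif]
  (5) Labial Nasal Assimilation: no change — [favunif]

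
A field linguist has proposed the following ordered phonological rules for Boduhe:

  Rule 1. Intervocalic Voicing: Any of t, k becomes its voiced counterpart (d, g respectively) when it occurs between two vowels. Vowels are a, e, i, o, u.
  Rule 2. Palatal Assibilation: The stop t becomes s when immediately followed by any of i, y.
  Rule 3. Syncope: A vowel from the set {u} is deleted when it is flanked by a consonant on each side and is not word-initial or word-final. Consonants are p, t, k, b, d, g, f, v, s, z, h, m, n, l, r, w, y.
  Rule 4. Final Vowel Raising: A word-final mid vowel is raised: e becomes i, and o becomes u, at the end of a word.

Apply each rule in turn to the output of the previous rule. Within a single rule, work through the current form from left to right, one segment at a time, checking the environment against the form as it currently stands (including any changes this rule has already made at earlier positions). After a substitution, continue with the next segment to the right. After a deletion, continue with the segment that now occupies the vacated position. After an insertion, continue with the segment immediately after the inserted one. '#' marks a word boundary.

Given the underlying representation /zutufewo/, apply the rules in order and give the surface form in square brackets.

[zdfewu]

Rule 1 Intervocalic Voicing: [zutufewo] → [zudufewo]
Rule 2 Palatal Assibilation: no change — [zudufewo]
Rule 3 Syncope: [zudufewo] → [zdfewo]
Rule 4 Final Vowel Raising: [zdfewo] → [zdfewu]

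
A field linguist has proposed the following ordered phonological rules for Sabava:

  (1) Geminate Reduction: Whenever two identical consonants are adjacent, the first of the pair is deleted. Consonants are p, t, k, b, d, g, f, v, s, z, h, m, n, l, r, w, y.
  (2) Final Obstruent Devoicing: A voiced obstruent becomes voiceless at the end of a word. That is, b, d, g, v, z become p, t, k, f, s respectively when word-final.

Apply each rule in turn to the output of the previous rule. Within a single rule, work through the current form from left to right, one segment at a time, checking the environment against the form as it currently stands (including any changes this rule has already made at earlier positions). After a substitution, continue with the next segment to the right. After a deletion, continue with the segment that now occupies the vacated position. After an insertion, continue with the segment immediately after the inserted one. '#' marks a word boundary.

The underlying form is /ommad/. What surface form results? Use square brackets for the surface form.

[omat]

(1) Geminate Reduction: [ommad] → [omad]
(2) Final Obstruent Devoicing: [omad] → [omat]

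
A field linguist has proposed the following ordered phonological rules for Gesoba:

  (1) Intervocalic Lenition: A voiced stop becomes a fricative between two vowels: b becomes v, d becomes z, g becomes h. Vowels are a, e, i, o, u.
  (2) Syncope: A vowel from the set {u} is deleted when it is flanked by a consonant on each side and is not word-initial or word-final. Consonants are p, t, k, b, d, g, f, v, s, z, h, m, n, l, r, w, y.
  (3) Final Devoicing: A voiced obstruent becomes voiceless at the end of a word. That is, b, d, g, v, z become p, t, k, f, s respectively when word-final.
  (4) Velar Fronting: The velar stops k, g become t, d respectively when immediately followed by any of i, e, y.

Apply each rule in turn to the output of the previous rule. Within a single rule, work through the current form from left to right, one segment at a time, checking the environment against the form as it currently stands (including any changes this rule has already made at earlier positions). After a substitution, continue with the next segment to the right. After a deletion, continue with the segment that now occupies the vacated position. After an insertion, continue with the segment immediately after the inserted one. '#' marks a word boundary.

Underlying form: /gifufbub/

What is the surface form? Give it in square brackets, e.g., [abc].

[diffbp]

(1) Intervocalic Lenition: no change — [gifufbub]
(2) Syncope: [gifufbub] → [giffbb]
(3) Final Devoicing: [giffbb] → [giffbp]
(4) Velar Fronting: [giffbp] → [diffbp]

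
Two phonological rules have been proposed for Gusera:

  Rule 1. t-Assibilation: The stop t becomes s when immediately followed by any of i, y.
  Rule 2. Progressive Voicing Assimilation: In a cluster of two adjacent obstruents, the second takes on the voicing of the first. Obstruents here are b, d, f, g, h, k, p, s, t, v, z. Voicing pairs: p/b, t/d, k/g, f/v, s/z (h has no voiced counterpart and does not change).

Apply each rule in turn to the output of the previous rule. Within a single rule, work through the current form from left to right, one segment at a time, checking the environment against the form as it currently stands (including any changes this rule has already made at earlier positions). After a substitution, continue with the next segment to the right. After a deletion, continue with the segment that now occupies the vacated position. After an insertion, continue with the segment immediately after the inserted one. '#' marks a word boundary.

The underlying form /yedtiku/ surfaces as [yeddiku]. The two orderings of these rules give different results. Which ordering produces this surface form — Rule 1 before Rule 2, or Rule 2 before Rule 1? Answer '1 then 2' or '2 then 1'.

2 then 1

Order 1 then 2:
  1 t-Assibilation: [yedtiku] → [yedsiku]
  2 Progressive Voicing Assimilation: [yedsiku] → [yedziku]
  result: [yedziku]
Order 2 then 1:
  2 Progressive Voicing Assimilation: [yedtiku] → [yeddiku]
  1 t-Assibilation: no change — [yeddiku]
  result: [yeddiku]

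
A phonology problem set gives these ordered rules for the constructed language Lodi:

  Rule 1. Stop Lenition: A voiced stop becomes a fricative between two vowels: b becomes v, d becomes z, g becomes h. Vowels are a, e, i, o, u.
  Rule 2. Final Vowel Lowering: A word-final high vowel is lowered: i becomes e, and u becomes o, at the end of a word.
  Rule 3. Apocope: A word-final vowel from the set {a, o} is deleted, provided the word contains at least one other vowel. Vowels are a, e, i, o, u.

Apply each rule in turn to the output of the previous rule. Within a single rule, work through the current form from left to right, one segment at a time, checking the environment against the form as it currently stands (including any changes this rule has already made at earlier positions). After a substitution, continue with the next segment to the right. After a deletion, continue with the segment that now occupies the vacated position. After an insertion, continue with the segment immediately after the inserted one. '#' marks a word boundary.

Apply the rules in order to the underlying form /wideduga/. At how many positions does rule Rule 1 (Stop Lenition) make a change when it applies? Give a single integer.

Rule 1 Stop Lenition: [wideduga] → [wizezuha]
Rule 2 Final Vowel Lowering: no change — [wizezuha]
Rule 3 Apocope: [wizezuha] → [wizezuh]
Rule Rule 1 changed 3 position(s).

3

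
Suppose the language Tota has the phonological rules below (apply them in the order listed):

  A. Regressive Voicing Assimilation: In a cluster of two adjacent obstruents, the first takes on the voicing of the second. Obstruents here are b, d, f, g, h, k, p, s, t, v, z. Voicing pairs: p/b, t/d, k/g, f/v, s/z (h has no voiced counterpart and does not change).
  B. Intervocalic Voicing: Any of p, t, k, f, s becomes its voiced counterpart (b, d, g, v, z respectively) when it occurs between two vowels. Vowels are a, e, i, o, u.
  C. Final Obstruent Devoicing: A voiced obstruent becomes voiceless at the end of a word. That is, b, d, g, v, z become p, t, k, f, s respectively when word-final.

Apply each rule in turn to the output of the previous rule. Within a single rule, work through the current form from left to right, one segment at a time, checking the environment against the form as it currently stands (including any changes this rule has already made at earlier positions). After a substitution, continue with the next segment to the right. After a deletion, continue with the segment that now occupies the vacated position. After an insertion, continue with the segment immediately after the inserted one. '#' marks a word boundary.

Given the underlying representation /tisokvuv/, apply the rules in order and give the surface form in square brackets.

[tizogvuf]

A Regressive Voicing Assimilation: [tisokvuv] → [tisogvuv]
B Intervocalic Voicing: [tisogvuv] → [tizogvuv]
C Final Obstruent Devoicing: [tizogvuv] → [tizogvuf]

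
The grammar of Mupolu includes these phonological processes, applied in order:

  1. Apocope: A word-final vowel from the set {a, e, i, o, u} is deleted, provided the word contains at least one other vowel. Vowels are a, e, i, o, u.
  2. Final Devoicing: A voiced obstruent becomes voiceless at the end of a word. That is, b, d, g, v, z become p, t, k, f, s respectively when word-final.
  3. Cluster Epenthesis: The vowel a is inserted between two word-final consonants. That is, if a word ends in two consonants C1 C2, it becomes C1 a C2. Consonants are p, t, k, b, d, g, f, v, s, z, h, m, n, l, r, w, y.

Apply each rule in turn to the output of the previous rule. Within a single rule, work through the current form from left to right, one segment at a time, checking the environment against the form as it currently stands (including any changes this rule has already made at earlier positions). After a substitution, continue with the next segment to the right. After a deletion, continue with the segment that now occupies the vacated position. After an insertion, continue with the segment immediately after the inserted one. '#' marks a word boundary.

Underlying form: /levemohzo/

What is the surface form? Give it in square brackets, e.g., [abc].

1 Apocope: [levemohzo] → [levemohz]
2 Final Devoicing: [levemohz] → [levemohs]
3 Cluster Epenthesis: [levemohs] → [levemohas]

[levemohas]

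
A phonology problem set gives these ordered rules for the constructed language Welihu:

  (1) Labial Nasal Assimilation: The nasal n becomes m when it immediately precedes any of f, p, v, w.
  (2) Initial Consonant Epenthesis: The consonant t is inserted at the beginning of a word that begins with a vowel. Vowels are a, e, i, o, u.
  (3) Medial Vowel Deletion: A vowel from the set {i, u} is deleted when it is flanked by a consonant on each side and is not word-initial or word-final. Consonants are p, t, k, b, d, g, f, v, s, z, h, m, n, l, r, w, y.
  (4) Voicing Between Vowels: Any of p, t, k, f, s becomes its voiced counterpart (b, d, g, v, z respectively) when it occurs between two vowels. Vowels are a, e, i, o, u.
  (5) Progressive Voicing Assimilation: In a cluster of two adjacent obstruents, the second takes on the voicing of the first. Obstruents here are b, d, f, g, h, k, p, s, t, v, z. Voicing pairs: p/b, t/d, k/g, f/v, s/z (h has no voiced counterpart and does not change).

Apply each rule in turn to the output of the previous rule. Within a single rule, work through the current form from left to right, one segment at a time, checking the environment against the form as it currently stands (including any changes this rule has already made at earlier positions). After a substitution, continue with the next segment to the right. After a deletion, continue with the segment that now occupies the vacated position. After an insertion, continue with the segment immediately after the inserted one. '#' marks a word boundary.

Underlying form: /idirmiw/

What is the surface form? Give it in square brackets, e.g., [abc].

[ttrmw]

(1) Labial Nasal Assimilation: no change — [idirmiw]
(2) Initial Consonant Epenthesis: [idirmiw] → [tidirmiw]
(3) Medial Vowel Deletion: [tidirmiw] → [tdrmw]
(4) Voicing Between Vowels: no change — [tdrmw]
(5) Progressive Voicing Assimilation: [tdrmw] → [ttrmw]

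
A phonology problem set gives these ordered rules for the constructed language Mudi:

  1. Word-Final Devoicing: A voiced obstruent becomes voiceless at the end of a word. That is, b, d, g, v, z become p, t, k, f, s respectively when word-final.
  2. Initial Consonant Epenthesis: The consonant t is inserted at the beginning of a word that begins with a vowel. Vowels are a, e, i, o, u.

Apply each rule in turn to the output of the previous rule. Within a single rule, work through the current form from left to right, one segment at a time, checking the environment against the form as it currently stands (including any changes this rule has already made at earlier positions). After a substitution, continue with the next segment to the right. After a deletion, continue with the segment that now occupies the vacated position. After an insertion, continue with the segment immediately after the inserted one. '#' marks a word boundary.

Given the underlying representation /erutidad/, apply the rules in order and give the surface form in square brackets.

[terutidat]

1 Word-Final Devoicing: [erutidad] → [erutidat]
2 Initial Consonant Epenthesis: [erutidat] → [terutidat]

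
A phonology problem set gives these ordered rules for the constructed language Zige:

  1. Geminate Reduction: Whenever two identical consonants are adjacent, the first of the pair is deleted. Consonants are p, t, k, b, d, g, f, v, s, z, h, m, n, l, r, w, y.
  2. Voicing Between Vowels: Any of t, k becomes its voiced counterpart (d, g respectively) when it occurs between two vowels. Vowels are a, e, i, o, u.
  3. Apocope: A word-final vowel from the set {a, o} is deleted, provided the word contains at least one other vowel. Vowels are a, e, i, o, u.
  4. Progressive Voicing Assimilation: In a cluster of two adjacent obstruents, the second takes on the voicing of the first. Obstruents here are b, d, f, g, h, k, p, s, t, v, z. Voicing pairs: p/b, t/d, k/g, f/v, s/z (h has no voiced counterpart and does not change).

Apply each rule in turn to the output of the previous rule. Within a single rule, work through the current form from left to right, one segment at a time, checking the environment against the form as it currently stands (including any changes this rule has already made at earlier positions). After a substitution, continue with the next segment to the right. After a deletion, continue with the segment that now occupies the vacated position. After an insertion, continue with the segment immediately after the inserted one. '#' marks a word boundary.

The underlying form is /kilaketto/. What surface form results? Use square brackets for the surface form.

[kilaged]

1 Geminate Reduction: [kilaketto] → [kilaketo]
2 Voicing Between Vowels: [kilaketo] → [kilagedo]
3 Apocope: [kilagedo] → [kilaged]
4 Progressive Voicing Assimilation: no change — [kilaged]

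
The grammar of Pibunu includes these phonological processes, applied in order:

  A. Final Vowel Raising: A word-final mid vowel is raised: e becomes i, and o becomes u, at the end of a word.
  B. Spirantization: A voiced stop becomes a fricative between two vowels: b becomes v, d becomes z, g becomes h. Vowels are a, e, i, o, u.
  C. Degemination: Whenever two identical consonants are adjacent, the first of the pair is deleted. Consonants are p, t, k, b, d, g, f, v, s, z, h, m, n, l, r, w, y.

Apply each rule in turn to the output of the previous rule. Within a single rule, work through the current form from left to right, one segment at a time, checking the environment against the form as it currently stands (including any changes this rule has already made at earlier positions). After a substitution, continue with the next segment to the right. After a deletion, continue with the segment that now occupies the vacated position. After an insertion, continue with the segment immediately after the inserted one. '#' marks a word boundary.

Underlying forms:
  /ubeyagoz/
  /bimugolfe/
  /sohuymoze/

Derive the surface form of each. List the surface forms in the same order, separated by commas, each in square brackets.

/ubeyagoz/:
  A Final Vowel Raising: no change — [ubeyagoz]
  B Spirantization: [ubeyagoz] → [uveyahoz]
  C Degemination: no change — [uveyahoz]
/bimugolfe/:
  A Final Vowel Raising: [bimugolfe] → [bimugolfi]
  B Spirantization: [bimugolfi] → [bimuholfi]
  C Degemination: no change — [bimuholfi]
/sohuymoze/:
  A Final Vowel Raising: [sohuymoze] → [sohuymozi]
  B Spirantization: no change — [sohuymozi]
  C Degemination: no change — [sohuymozi]

[uveyahoz], [bimuholfi], [sohuymozi]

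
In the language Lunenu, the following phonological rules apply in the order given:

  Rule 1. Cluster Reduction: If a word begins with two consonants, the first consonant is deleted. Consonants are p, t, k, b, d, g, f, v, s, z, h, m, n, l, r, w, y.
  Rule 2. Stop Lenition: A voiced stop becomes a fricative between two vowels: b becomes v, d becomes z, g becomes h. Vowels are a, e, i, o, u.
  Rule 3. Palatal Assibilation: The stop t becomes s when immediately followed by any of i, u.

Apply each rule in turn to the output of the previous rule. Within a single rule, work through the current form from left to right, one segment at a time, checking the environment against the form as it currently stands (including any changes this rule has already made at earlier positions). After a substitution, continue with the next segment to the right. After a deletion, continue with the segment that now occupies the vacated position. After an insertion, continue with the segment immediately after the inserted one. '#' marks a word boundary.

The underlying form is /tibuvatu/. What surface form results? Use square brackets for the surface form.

[sivuvasu]

Rule 1 Cluster Reduction: no change — [tibuvatu]
Rule 2 Stop Lenition: [tibuvatu] → [tivuvatu]
Rule 3 Palatal Assibilation: [tivuvatu] → [sivuvasu]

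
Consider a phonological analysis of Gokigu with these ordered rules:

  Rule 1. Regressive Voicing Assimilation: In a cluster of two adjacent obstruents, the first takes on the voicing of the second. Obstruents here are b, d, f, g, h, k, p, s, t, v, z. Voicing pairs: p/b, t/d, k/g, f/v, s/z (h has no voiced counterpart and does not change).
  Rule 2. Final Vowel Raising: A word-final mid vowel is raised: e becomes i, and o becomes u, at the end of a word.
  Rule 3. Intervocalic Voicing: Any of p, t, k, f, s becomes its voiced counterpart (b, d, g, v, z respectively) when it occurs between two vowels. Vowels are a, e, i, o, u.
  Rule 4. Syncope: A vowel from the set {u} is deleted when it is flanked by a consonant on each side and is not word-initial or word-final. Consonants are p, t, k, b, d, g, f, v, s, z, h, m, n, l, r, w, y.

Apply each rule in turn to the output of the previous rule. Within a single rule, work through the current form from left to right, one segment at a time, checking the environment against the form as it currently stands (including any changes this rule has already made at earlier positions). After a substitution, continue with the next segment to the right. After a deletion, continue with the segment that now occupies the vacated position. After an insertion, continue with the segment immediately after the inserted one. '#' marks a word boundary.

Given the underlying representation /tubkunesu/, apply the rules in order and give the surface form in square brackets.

Rule 1 Regressive Voicing Assimilation: [tubkunesu] → [tupkunesu]
Rule 2 Final Vowel Raising: no change — [tupkunesu]
Rule 3 Intervocalic Voicing: [tupkunesu] → [tupkunezu]
Rule 4 Syncope: [tupkunezu] → [tpknezu]

[tpknezu]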